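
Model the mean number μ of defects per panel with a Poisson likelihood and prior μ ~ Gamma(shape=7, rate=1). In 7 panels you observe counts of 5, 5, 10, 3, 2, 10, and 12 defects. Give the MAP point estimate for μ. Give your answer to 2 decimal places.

Σxᵢ = 5+5+10+3+2+10+12 = 47, with n = 7.
Posterior ∝ μ^6e^(−1μ) · μ^47e^(−7μ) = μ^53e^(−8μ), i.e. Gamma(shape=54, rate=8).
The mode of a Gamma(a, b) with a ≥ 1 (shape–rate) is (a−1)/b = 53/8 ≈ 6.63.

μ̂_MAP = 6.63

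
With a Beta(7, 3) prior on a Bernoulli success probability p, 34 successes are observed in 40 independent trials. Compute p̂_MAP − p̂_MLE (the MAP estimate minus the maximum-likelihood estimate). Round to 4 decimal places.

Posterior is Beta(41, 9); MAP = (41−1)/(50−2) = 40/48 ≈ 0.83333.
MLE ignores the prior: p̂_MLE = k/n = 34/40 ≈ 0.85000.
Difference = 40/48 − 34/40 = -1/60 ≈ -0.0167.

MAP − MLE = -0.0167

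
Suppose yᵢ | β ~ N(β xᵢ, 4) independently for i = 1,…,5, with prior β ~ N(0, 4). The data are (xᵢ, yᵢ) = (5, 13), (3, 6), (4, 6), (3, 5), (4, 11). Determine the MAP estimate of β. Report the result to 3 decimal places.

log p(β | y) = −Σ(yᵢ − βxᵢ)²/(2·4) − β²/(2·4) + const.
Setting the derivative to zero: Σxᵢ(yᵢ − βxᵢ)/4 − β/4 = 0, so β = Σxᵢyᵢ / (Σxᵢ² + σ²/τ²).
Σxᵢyᵢ = 5·13 + 3·6 + 4·6 + 3·5 + 4·11 = 166; Σxᵢ² = 75; σ²/τ² = 1.
β̂_MAP = 166 / (75 + 1) = 166/76 ≈ 2.184.

β̂_MAP = 2.184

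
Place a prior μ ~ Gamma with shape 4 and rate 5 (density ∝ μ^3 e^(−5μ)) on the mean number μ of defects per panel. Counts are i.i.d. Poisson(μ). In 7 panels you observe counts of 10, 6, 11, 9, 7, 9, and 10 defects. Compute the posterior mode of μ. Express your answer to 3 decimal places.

Σxᵢ = 10+6+11+9+7+9+10 = 62, with n = 7.
Posterior ∝ μ^3e^(−5μ) · μ^62e^(−7μ) = μ^65e^(−12μ), i.e. Gamma(shape=66, rate=12).
The mode of a Gamma(a, b) with a ≥ 1 (shape–rate) is (a−1)/b = 65/12 ≈ 5.417.

μ̂_MAP = 5.417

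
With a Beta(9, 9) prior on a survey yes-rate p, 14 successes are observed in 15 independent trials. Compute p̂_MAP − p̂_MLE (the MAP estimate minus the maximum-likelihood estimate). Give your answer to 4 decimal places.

MAP − MLE = -0.2237

Posterior is Beta(23, 10); MAP = (23−1)/(33−2) = 22/31 ≈ 0.70968.
MLE ignores the prior: p̂_MLE = k/n = 14/15 ≈ 0.93333.
Difference = 22/31 − 14/15 = -104/465 ≈ -0.2237.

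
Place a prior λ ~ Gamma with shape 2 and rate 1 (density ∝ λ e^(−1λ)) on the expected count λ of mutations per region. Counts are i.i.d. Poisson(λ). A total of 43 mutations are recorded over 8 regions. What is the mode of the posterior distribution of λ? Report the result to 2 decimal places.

λ̂_MAP = 4.89

Σxᵢ = 43, n = 8.
Posterior ∝ λe^(−1λ) · λ^43e^(−8λ) = λ^44e^(−9λ), i.e. Gamma(shape=45, rate=9).
The mode of a Gamma(a, b) with a ≥ 1 (shape–rate) is (a−1)/b = 44/9 ≈ 4.89.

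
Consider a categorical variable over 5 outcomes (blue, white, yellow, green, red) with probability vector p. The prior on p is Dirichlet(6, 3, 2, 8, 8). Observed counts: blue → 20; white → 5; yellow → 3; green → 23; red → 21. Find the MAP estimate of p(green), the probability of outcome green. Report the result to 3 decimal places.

MAP estimate of p(green) = 0.319

The posterior is Dirichlet(αᵢ + nᵢ) = Dirichlet(26, 8, 5, 31, 29).
For a Dirichlet(a₁,…,a_K) with all aᵢ > 1, the mode has j-th component (aⱼ − 1)/(Σaᵢ − K).
Here Σaᵢ = 99 and K = 5, so p(green) = (31 − 1)/(99 − 5) = 30/94 ≈ 0.319.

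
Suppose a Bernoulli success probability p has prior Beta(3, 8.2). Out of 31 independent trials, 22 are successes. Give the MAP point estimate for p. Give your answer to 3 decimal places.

p̂_MAP = 0.597

Prior: Beta(3, 8.2).
Data: 22 successes in 31 trials. The binomial likelihood contributes p^22(1−p)^9, so the posterior is Beta(3+22, 8.2+9) = Beta(25, 17.2).
For Beta(a, b) with a, b > 1 the mode is (a−1)/(a+b−2) = 24/40.2 ≈ 0.597.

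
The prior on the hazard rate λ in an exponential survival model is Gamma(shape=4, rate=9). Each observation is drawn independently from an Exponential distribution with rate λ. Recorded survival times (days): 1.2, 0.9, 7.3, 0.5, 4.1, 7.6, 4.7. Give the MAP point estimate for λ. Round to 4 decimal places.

λ̂_MAP = 0.2833

The Exponential(rate=λ) likelihood is ∝ λ^n e^(−λΣtᵢ). Here n = 7 and Σtᵢ = 1.2 + 0.9 + 7.3 + 0.5 + 4.1 + 7.6 + 4.7 = 26.3.
Posterior ∝ λ^3e^(−9λ) · λ^7e^(−26.3λ) = λ^10e^(−35.3λ), i.e. Gamma(11, 35.3).
Mode = (a−1)/b = 10/35.3 ≈ 0.2833.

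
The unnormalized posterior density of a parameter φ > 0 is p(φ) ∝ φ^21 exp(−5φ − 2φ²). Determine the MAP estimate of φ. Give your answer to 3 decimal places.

ℓ'(φ) = 21/φ − 5 − 4φ. Setting this to zero and multiplying by φ: 4φ² + 5φ − 21 = 0.
φ = (−5 + √(5² + 4·4·21)) / (2·4) = (−5 + √361) / 8 = (−5 + 19)/8 = 7/4.
ℓ''(φ) = −21/φ² − 4 < 0, confirming a maximum.

φ̂_MAP = 1.750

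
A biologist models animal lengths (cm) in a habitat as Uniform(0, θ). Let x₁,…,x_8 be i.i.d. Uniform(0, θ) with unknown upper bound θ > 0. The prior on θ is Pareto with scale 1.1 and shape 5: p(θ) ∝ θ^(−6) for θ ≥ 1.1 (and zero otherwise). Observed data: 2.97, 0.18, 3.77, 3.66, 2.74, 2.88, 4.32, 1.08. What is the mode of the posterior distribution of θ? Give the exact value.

θ̂_MAP = 4.32

The Uniform(0, θ) likelihood is θ^(−n) for θ ≥ max(xᵢ), zero otherwise. Here max(xᵢ) = 4.32.
Posterior ∝ θ^(−6) · θ^(−8) = θ^(−14) on θ ≥ max(1.1, 4.32) = 4.32.
This density is strictly decreasing in θ, so the posterior mode lies at the lower boundary of the support.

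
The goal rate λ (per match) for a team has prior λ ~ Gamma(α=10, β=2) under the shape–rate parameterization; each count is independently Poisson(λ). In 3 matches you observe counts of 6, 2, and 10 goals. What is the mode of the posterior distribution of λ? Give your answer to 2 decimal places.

Σxᵢ = 6+2+10 = 18, with n = 3.
Posterior ∝ λ^9e^(−2λ) · λ^18e^(−3λ) = λ^27e^(−5λ), i.e. Gamma(shape=28, rate=5).
The mode of a Gamma(a, b) with a ≥ 1 (shape–rate) is (a−1)/b = 27/5 ≈ 5.40.

λ̂_MAP = 5.40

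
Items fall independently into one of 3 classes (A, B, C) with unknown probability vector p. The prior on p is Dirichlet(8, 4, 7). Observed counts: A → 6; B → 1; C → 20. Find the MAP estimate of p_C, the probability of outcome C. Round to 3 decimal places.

MAP estimate of p_C = 0.605

The posterior is Dirichlet(αᵢ + nᵢ) = Dirichlet(14, 5, 27).
For a Dirichlet(a₁,…,a_K) with all aᵢ > 1, the mode has j-th component (aⱼ − 1)/(Σaᵢ − K).
Here Σaᵢ = 46 and K = 3, so p_C = (27 − 1)/(46 − 3) = 26/43 ≈ 0.605.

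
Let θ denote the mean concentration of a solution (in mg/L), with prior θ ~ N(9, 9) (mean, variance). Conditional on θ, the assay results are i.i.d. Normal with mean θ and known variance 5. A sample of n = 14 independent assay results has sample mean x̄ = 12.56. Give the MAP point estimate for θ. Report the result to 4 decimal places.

n = 14, x̄ = 12.56.
For a Normal prior and Normal likelihood with known variance, the posterior is Normal; its mode equals its mean, the precision-weighted average.
Prior precision 1/σ₀² = 1/9; data precision n/σ² = 14/5 = 2.8.
θ̂ = ((1/9)·9 + 2.8·12.56) / (1/9 + 2.8) = 36.168/(131/45) = 40689/3275 ≈ 12.4241.

θ̂_MAP = 12.4241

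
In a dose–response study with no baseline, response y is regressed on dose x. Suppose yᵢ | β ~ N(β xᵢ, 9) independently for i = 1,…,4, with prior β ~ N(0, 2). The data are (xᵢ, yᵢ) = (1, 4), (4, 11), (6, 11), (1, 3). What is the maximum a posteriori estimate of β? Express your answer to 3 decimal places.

β̂_MAP = 2.000

log p(β | y) = −Σ(yᵢ − βxᵢ)²/(2·9) − β²/(2·2) + const.
Setting the derivative to zero: Σxᵢ(yᵢ − βxᵢ)/9 − β/2 = 0, so β = Σxᵢyᵢ / (Σxᵢ² + σ²/τ²).
Σxᵢyᵢ = 1·4 + 4·11 + 6·11 + 1·3 = 117; Σxᵢ² = 54; σ²/τ² = 4.5.
β̂_MAP = 117 / (54 + 4.5) = 117/58.5 ≈ 2.000.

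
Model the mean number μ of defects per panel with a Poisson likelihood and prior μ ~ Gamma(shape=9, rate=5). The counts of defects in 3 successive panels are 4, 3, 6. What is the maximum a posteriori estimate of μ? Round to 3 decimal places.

μ̂_MAP = 2.625

Σxᵢ = 4+3+6 = 13, with n = 3.
Posterior ∝ μ^8e^(−5μ) · μ^13e^(−3μ) = μ^21e^(−8μ), i.e. Gamma(shape=22, rate=8).
The mode of a Gamma(a, b) with a ≥ 1 (shape–rate) is (a−1)/b = 21/8 ≈ 2.625.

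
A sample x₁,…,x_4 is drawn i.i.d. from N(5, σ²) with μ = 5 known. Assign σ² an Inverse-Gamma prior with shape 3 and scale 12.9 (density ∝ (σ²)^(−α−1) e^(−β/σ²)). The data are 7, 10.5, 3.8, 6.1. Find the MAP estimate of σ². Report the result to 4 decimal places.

Sum of squared deviations about the known mean: SS = (7−5)² + (10.5−5)² + (3.8−5)² + (6.1−5)² = 36.9.
The Normal likelihood contributes (σ²)^(−n/2) exp(−SS/(2σ²)), so the posterior is Inverse-Gamma(α + n/2, β + SS/2) = Inverse-Gamma(5, 31.35).
The mode of Inverse-Gamma(a, b) is b/(a+1) = 31.35/6 ≈ 5.2250.

σ̂²_MAP = 5.2250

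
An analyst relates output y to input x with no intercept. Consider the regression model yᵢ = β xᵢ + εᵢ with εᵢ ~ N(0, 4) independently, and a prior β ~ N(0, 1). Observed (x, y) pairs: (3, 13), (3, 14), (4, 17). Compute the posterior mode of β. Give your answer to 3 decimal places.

log p(β | y) = −Σ(yᵢ − βxᵢ)²/(2·4) − β²/(2·1) + const.
Setting the derivative to zero: Σxᵢ(yᵢ − βxᵢ)/4 − β/1 = 0, so β = Σxᵢyᵢ / (Σxᵢ² + σ²/τ²).
Σxᵢyᵢ = 3·13 + 3·14 + 4·17 = 149; Σxᵢ² = 34; σ²/τ² = 4.
β̂_MAP = 149 / (34 + 4) = 149/38 ≈ 3.921.

β̂_MAP = 3.921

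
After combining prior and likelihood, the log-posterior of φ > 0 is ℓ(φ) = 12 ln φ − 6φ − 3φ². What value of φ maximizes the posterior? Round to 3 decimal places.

φ̂_MAP = 1.000

ℓ'(φ) = 12/φ − 6 − 6φ. Setting this to zero and multiplying by φ: 6φ² + 6φ − 12 = 0.
φ = (−6 + √(6² + 4·6·12)) / (2·6) = (−6 + √324) / 12 = (−6 + 18)/12 = 1.
ℓ''(φ) = −12/φ² − 6 < 0, confirming a maximum.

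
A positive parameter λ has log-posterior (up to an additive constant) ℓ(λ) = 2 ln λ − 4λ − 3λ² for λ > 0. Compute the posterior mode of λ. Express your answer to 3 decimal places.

λ̂_MAP = 0.333

ℓ'(λ) = 2/λ − 4 − 6λ. Setting this to zero and multiplying by λ: 6λ² + 4λ − 2 = 0.
λ = (−4 + √(4² + 4·6·2)) / (2·6) = (−4 + √64) / 12 = (−4 + 8)/12 = 1/3.
ℓ''(λ) = −2/λ² − 6 < 0, confirming a maximum.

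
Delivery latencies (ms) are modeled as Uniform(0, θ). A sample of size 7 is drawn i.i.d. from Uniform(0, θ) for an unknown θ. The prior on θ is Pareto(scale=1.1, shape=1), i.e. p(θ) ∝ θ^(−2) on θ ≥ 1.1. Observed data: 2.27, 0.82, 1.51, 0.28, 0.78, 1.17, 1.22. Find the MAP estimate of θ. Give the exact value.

θ̂_MAP = 2.27

The Uniform(0, θ) likelihood is θ^(−n) for θ ≥ max(xᵢ), zero otherwise. Here max(xᵢ) = 2.27.
Posterior ∝ θ^(−2) · θ^(−7) = θ^(−9) on θ ≥ max(1.1, 2.27) = 2.27.
This density is strictly decreasing in θ, so the posterior mode lies at the lower boundary of the support.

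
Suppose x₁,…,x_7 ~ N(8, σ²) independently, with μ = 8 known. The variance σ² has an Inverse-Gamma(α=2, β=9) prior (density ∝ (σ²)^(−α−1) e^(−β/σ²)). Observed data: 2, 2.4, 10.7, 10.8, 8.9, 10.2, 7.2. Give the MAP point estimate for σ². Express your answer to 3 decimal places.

σ̂²_MAP = 8.214

Sum of squared deviations about the known mean: SS = (2−8)² + (2.4−8)² + (10.7−8)² + (10.8−8)² + (8.9−8)² + (10.2−8)² + (7.2−8)² = 88.78.
The Normal likelihood contributes (σ²)^(−n/2) exp(−SS/(2σ²)), so the posterior is Inverse-Gamma(α + n/2, β + SS/2) = Inverse-Gamma(5.5, 53.39).
The mode of Inverse-Gamma(a, b) is b/(a+1) = 53.39/6.5 ≈ 8.214.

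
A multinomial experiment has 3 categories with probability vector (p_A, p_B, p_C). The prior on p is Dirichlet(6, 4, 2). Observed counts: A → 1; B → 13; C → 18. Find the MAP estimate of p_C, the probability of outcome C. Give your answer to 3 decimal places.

MAP estimate of p_C = 0.463

The posterior is Dirichlet(αᵢ + nᵢ) = Dirichlet(7, 17, 20).
For a Dirichlet(a₁,…,a_K) with all aᵢ > 1, the mode has j-th component (aⱼ − 1)/(Σaᵢ − K).
Here Σaᵢ = 44 and K = 3, so p_C = (20 − 1)/(44 − 3) = 19/41 ≈ 0.463.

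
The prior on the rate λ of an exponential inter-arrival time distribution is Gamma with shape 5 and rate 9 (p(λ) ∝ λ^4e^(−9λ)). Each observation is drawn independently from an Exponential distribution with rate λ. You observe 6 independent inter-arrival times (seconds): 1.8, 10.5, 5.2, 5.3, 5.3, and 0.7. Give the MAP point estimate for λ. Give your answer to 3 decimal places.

The Exponential(rate=λ) likelihood is ∝ λ^n e^(−λΣtᵢ). Here n = 6 and Σtᵢ = 1.8 + 10.5 + 5.2 + 5.3 + 5.3 + 0.7 = 28.8.
Posterior ∝ λ^4e^(−9λ) · λ^6e^(−28.8λ) = λ^10e^(−37.8λ), i.e. Gamma(11, 37.8).
Mode = (a−1)/b = 10/37.8 ≈ 0.265.

λ̂_MAP = 0.265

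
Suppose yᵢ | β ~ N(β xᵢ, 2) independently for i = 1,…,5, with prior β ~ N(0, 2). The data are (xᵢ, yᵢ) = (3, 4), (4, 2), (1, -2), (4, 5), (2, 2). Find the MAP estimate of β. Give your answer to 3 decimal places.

log p(β | y) = −Σ(yᵢ − βxᵢ)²/(2·2) − β²/(2·2) + const.
Setting the derivative to zero: Σxᵢ(yᵢ − βxᵢ)/2 − β/2 = 0, so β = Σxᵢyᵢ / (Σxᵢ² + σ²/τ²).
Σxᵢyᵢ = 3·4 + 4·2 + 1·(-2) + 4·5 + 2·2 = 42; Σxᵢ² = 46; σ²/τ² = 1.
β̂_MAP = 42 / (46 + 1) = 42/47 ≈ 0.894.

β̂_MAP = 0.894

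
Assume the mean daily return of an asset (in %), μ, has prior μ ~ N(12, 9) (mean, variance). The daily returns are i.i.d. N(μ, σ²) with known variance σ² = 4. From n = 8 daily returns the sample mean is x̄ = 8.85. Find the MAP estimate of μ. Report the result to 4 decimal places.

μ̂_MAP = 9.0158

n = 8, x̄ = 8.85.
For a Normal prior and Normal likelihood with known variance, the posterior is Normal; its mode equals its mean, the precision-weighted average.
Prior precision 1/σ₀² = 1/9; data precision n/σ² = 8/4 = 2.
μ̂ = ((1/9)·12 + 2·8.85) / (1/9 + 2) = (571/30)/(19/9) = 1713/190 ≈ 9.0158.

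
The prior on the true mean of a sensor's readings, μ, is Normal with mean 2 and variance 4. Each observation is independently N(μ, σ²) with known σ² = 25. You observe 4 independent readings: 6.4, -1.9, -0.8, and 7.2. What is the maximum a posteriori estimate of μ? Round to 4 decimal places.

μ̂_MAP = 2.2829

n = 4; x̄ = (6.4 + (-1.9) + (-0.8) + 7.2)/4 = 10.9/4 = 2.725.
For a Normal prior and Normal likelihood with known variance, the posterior is Normal; its mode equals its mean, the precision-weighted average.
Prior precision 1/σ₀² = 1/4 = 0.25; data precision n/σ² = 4/25 = 0.16.
μ̂ = (0.25·2 + 0.16·2.725) / (0.25 + 0.16) = 0.936/0.41 = 468/205 ≈ 2.2829.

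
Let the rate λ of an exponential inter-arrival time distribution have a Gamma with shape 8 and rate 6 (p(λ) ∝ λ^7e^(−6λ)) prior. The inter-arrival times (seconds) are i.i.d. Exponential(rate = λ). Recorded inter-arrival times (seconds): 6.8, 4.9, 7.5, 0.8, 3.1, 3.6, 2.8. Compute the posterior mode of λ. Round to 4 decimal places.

λ̂_MAP = 0.3944

The Exponential(rate=λ) likelihood is ∝ λ^n e^(−λΣtᵢ). Here n = 7 and Σtᵢ = 6.8 + 4.9 + 7.5 + 0.8 + 3.1 + 3.6 + 2.8 = 29.5.
Posterior ∝ λ^7e^(−6λ) · λ^7e^(−29.5λ) = λ^14e^(−35.5λ), i.e. Gamma(15, 35.5).
Mode = (a−1)/b = 14/35.5 ≈ 0.3944.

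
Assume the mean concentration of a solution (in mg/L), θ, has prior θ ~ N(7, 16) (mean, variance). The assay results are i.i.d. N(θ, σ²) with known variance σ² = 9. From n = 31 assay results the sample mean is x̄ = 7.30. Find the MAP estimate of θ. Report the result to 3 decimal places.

n = 31, x̄ = 7.30.
For a Normal prior and Normal likelihood with known variance, the posterior is Normal; its mode equals its mean, the precision-weighted average.
Prior precision 1/σ₀² = 1/16 = 0.0625; data precision n/σ² = 31/9.
θ̂ = (0.0625·7 + (31/9)·7.3) / (0.0625 + 31/9) = (18419/720)/(505/144) = 18419/2525 ≈ 7.295.

θ̂_MAP = 7.295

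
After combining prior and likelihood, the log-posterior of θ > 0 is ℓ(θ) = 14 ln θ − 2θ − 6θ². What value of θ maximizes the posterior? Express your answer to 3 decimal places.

θ̂_MAP = 1.000

ℓ'(θ) = 14/θ − 2 − 12θ. Setting this to zero and multiplying by θ: 12θ² + 2θ − 14 = 0.
θ = (−2 + √(2² + 4·12·14)) / (2·12) = (−2 + √676) / 24 = (−2 + 26)/24 = 1.
ℓ''(θ) = −14/θ² − 12 < 0, confirming a maximum.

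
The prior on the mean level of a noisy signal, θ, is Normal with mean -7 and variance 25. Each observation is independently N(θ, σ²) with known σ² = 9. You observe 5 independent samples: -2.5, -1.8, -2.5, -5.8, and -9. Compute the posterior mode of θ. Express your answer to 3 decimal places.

n = 5; x̄ = ((-2.5) + (-1.8) + (-2.5) + (-5.8) + (-9))/5 = -21.6/5 = -4.32.
For a Normal prior and Normal likelihood with known variance, the posterior is Normal; its mode equals its mean, the precision-weighted average.
Prior precision 1/σ₀² = 1/25 = 0.04; data precision n/σ² = 5/9.
θ̂ = (0.04·(-7) + (5/9)·(-4.32)) / (0.04 + 5/9) = (-2.68)/(134/225) = -4.500.

θ̂_MAP = -4.500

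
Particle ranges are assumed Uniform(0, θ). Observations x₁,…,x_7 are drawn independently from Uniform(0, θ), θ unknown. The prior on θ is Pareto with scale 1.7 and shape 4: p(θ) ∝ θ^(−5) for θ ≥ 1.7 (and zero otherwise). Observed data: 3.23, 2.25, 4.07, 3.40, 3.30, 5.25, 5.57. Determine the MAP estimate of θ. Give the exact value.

The Uniform(0, θ) likelihood is θ^(−n) for θ ≥ max(xᵢ), zero otherwise. Here max(xᵢ) = 5.57.
Posterior ∝ θ^(−5) · θ^(−7) = θ^(−12) on θ ≥ max(1.7, 5.57) = 5.57.
This density is strictly decreasing in θ, so the posterior mode lies at the lower boundary of the support.

θ̂_MAP = 5.57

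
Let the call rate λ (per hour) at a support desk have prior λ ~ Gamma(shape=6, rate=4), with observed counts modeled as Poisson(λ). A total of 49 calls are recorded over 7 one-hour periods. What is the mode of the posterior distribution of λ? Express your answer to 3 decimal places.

λ̂_MAP = 4.909

Σxᵢ = 49, n = 7.
Posterior ∝ λ^5e^(−4λ) · λ^49e^(−7λ) = λ^54e^(−11λ), i.e. Gamma(shape=55, rate=11).
The mode of a Gamma(a, b) with a ≥ 1 (shape–rate) is (a−1)/b = 54/11 ≈ 4.909.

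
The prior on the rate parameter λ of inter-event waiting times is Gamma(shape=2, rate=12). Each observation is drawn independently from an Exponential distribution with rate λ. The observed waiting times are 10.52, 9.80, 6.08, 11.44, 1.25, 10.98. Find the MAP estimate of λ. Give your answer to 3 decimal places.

The Exponential(rate=λ) likelihood is ∝ λ^n e^(−λΣtᵢ). Here n = 6 and Σtᵢ = 10.52 + 9.80 + 6.08 + 11.44 + 1.25 + 10.98 = 50.07.
Posterior ∝ λe^(−12λ) · λ^6e^(−50.07λ) = λ^7e^(−62.07λ), i.e. Gamma(8, 62.07).
Mode = (a−1)/b = 7/62.07 ≈ 0.113.

λ̂_MAP = 0.113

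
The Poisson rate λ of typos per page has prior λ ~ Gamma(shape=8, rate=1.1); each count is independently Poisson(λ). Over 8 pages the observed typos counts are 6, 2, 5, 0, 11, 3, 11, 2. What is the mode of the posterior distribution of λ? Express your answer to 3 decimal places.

λ̂_MAP = 5.165

Σxᵢ = 6+2+5+0+11+3+11+2 = 40, with n = 8.
Posterior ∝ λ^7e^(−1.1λ) · λ^40e^(−8λ) = λ^47e^(−9.1λ), i.e. Gamma(shape=48, rate=9.1).
The mode of a Gamma(a, b) with a ≥ 1 (shape–rate) is (a−1)/b = 47/9.1 ≈ 5.165.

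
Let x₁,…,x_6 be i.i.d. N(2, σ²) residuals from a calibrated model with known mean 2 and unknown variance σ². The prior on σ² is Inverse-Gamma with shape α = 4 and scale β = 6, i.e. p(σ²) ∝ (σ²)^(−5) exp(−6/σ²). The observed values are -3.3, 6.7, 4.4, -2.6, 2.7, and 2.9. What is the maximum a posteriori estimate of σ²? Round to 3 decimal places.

Sum of squared deviations about the known mean: SS = (-3.3−2)² + (6.7−2)² + (4.4−2)² + (-2.6−2)² + (2.7−2)² + (2.9−2)² = 78.4.
The Normal likelihood contributes (σ²)^(−n/2) exp(−SS/(2σ²)), so the posterior is Inverse-Gamma(α + n/2, β + SS/2) = Inverse-Gamma(7, 45.2).
The mode of Inverse-Gamma(a, b) is b/(a+1) = 45.2/8 ≈ 5.650.

σ̂²_MAP = 5.650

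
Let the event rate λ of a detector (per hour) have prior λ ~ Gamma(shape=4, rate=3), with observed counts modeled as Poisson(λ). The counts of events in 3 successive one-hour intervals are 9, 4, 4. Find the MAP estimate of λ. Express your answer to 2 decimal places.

Σxᵢ = 9+4+4 = 17, with n = 3.
Posterior ∝ λ^3e^(−3λ) · λ^17e^(−3λ) = λ^20e^(−6λ), i.e. Gamma(shape=21, rate=6).
The mode of a Gamma(a, b) with a ≥ 1 (shape–rate) is (a−1)/b = 20/6 ≈ 3.33.

λ̂_MAP = 3.33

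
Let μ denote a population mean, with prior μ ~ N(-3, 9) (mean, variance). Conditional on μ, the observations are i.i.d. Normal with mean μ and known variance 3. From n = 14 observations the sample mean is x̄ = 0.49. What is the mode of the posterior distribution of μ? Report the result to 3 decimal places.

μ̂_MAP = 0.409

n = 14, x̄ = 0.49.
For a Normal prior and Normal likelihood with known variance, the posterior is Normal; its mode equals its mean, the precision-weighted average.
Prior precision 1/σ₀² = 1/9; data precision n/σ² = 14/3.
μ̂ = ((1/9)·(-3) + (14/3)·0.49) / (1/9 + 14/3) = (293/150)/(43/9) = 879/2150 ≈ 0.409.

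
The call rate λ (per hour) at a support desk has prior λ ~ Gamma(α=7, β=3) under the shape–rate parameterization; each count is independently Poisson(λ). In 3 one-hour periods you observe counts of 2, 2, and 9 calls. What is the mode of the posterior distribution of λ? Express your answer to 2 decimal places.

λ̂_MAP = 3.17

Σxᵢ = 2+2+9 = 13, with n = 3.
Posterior ∝ λ^6e^(−3λ) · λ^13e^(−3λ) = λ^19e^(−6λ), i.e. Gamma(shape=20, rate=6).
The mode of a Gamma(a, b) with a ≥ 1 (shape–rate) is (a−1)/b = 19/6 ≈ 3.17.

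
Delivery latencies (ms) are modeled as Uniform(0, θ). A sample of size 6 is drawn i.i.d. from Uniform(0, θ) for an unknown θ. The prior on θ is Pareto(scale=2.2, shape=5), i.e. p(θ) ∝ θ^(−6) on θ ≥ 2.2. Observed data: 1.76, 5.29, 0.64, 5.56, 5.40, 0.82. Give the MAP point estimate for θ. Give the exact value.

θ̂_MAP = 5.56

The Uniform(0, θ) likelihood is θ^(−n) for θ ≥ max(xᵢ), zero otherwise. Here max(xᵢ) = 5.56.
Posterior ∝ θ^(−6) · θ^(−6) = θ^(−12) on θ ≥ max(2.2, 5.56) = 5.56.
This density is strictly decreasing in θ, so the posterior mode lies at the lower boundary of the support.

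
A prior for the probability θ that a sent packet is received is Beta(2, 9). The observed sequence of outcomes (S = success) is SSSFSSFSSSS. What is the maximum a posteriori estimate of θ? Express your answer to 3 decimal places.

θ̂_MAP = 0.500

Prior: Beta(2, 9).
Data: 9 successes in 11 trials (from the sequence). The binomial likelihood contributes θ^9(1−θ)^2, so the posterior is Beta(2+9, 9+2) = Beta(11, 11).
For Beta(a, b) with a, b > 1 the mode is (a−1)/(a+b−2) = 10/20 ≈ 0.500.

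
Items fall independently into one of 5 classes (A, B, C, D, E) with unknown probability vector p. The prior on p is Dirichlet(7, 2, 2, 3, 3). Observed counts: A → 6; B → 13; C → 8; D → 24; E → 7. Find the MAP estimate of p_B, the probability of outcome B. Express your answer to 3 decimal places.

MAP estimate of p_B = 0.200

The posterior is Dirichlet(αᵢ + nᵢ) = Dirichlet(13, 15, 10, 27, 10).
For a Dirichlet(a₁,…,a_K) with all aᵢ > 1, the mode has j-th component (aⱼ − 1)/(Σaᵢ − K).
Here Σaᵢ = 75 and K = 5, so p_B = (15 − 1)/(75 − 5) = 14/70 ≈ 0.200.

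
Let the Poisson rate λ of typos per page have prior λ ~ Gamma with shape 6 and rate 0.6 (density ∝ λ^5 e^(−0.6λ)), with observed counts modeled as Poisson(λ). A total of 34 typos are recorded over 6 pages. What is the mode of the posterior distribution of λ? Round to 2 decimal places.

Σxᵢ = 34, n = 6.
Posterior ∝ λ^5e^(−0.6λ) · λ^34e^(−6λ) = λ^39e^(−6.6λ), i.e. Gamma(shape=40, rate=6.6).
The mode of a Gamma(a, b) with a ≥ 1 (shape–rate) is (a−1)/b = 39/6.6 ≈ 5.91.

λ̂_MAP = 5.91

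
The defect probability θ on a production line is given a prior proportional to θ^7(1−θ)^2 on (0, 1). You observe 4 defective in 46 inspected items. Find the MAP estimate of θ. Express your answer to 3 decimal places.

θ̂_MAP = 0.200

The prior density ∝ θ^7(1−θ)^2 is the kernel of Beta(8, 3).
Data: 4 successes in 46 trials. The binomial likelihood contributes θ^4(1−θ)^42, so the posterior is Beta(8+4, 3+42) = Beta(12, 45).
For Beta(a, b) with a, b > 1 the mode is (a−1)/(a+b−2) = 11/55 ≈ 0.200.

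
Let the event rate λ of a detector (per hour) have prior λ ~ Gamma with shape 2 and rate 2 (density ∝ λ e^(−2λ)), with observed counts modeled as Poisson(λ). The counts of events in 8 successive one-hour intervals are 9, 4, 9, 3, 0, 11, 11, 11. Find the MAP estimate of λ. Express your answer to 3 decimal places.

λ̂_MAP = 5.900

Σxᵢ = 9+4+9+3+0+11+11+11 = 58, with n = 8.
Posterior ∝ λe^(−2λ) · λ^58e^(−8λ) = λ^59e^(−10λ), i.e. Gamma(shape=60, rate=10).
The mode of a Gamma(a, b) with a ≥ 1 (shape–rate) is (a−1)/b = 59/10 ≈ 5.900.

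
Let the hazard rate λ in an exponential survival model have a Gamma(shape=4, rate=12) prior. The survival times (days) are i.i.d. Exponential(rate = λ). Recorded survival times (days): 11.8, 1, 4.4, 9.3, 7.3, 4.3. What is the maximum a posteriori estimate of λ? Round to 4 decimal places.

The Exponential(rate=λ) likelihood is ∝ λ^n e^(−λΣtᵢ). Here n = 6 and Σtᵢ = 11.8 + 1 + 4.4 + 9.3 + 7.3 + 4.3 = 38.1.
Posterior ∝ λ^3e^(−12λ) · λ^6e^(−38.1λ) = λ^9e^(−50.1λ), i.e. Gamma(10, 50.1).
Mode = (a−1)/b = 9/50.1 ≈ 0.1796.

λ̂_MAP = 0.1796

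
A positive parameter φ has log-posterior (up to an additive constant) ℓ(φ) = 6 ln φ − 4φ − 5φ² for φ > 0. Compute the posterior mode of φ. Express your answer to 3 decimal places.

ℓ'(φ) = 6/φ − 4 − 10φ. Setting this to zero and multiplying by φ: 10φ² + 4φ − 6 = 0.
φ = (−4 + √(4² + 4·10·6)) / (2·10) = (−4 + √256) / 20 = (−4 + 16)/20 = 3/5.
ℓ''(φ) = −6/φ² − 10 < 0, confirming a maximum.

φ̂_MAP = 0.600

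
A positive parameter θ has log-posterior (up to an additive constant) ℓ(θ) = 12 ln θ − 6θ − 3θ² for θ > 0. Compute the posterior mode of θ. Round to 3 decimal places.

ℓ'(θ) = 12/θ − 6 − 6θ. Setting this to zero and multiplying by θ: 6θ² + 6θ − 12 = 0.
θ = (−6 + √(6² + 4·6·12)) / (2·6) = (−6 + √324) / 12 = (−6 + 18)/12 = 1.
ℓ''(θ) = −12/θ² − 6 < 0, confirming a maximum.

θ̂_MAP = 1.000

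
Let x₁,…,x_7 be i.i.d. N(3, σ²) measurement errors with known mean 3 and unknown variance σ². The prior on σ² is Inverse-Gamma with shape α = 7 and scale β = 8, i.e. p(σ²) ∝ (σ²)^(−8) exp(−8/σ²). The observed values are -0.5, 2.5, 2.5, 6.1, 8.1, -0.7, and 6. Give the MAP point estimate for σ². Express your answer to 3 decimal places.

Sum of squared deviations about the known mean: SS = (-0.5−3)² + (2.5−3)² + (2.5−3)² + (6.1−3)² + (8.1−3)² + (-0.7−3)² + (6−3)² = 71.06.
The Normal likelihood contributes (σ²)^(−n/2) exp(−SS/(2σ²)), so the posterior is Inverse-Gamma(α + n/2, β + SS/2) = Inverse-Gamma(10.5, 43.53).
The mode of Inverse-Gamma(a, b) is b/(a+1) = 43.53/11.5 ≈ 3.785.

σ̂²_MAP = 3.785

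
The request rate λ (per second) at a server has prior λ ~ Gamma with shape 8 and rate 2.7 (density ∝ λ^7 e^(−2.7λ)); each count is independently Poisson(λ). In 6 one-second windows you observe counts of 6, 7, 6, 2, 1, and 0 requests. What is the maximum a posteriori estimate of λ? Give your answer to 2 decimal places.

Σxᵢ = 6+7+6+2+1+0 = 22, with n = 6.
Posterior ∝ λ^7e^(−2.7λ) · λ^22e^(−6λ) = λ^29e^(−8.7λ), i.e. Gamma(shape=30, rate=8.7).
The mode of a Gamma(a, b) with a ≥ 1 (shape–rate) is (a−1)/b = 29/8.7 ≈ 3.33.

λ̂_MAP = 3.33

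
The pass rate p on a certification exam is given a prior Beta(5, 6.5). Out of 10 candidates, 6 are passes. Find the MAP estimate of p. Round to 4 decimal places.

Prior: Beta(5, 6.5).
Data: 6 successes in 10 trials. The binomial likelihood contributes p^6(1−p)^4, so the posterior is Beta(5+6, 6.5+4) = Beta(11, 10.5).
For Beta(a, b) with a, b > 1 the mode is (a−1)/(a+b−2) = 10/19.5 ≈ 0.5128.

p̂_MAP = 0.5128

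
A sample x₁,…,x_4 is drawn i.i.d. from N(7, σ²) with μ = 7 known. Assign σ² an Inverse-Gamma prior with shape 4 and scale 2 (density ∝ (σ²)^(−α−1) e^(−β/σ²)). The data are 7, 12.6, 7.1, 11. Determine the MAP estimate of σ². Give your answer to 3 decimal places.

Sum of squared deviations about the known mean: SS = (7−7)² + (12.6−7)² + (7.1−7)² + (11−7)² = 47.37.
The Normal likelihood contributes (σ²)^(−n/2) exp(−SS/(2σ²)), so the posterior is Inverse-Gamma(α + n/2, β + SS/2) = Inverse-Gamma(6, 25.685).
The mode of Inverse-Gamma(a, b) is b/(a+1) = 25.685/7 ≈ 3.669.

σ̂²_MAP = 3.669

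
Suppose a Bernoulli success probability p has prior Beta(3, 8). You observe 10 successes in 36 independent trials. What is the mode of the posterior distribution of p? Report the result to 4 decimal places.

p̂_MAP = 0.2667

Prior: Beta(3, 8).
Data: 10 successes in 36 trials. The binomial likelihood contributes p^10(1−p)^26, so the posterior is Beta(3+10, 8+26) = Beta(13, 34).
For Beta(a, b) with a, b > 1 the mode is (a−1)/(a+b−2) = 12/45 ≈ 0.2667.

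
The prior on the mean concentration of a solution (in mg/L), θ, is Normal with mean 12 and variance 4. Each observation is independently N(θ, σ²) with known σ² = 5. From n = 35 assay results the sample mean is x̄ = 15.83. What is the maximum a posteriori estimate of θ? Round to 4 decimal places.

θ̂_MAP = 15.6979

n = 35, x̄ = 15.83.
For a Normal prior and Normal likelihood with known variance, the posterior is Normal; its mode equals its mean, the precision-weighted average.
Prior precision 1/σ₀² = 1/4 = 0.25; data precision n/σ² = 35/5 = 7.
θ̂ = (0.25·12 + 7·15.83) / (0.25 + 7) = 113.81/7.25 = 11381/725 ≈ 15.6979.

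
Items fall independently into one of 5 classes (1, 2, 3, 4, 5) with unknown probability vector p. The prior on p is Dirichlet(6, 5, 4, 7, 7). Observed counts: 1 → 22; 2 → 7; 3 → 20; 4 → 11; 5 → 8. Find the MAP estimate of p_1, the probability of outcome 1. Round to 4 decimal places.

The posterior is Dirichlet(αᵢ + nᵢ) = Dirichlet(28, 12, 24, 18, 15).
For a Dirichlet(a₁,…,a_K) with all aᵢ > 1, the mode has j-th component (aⱼ − 1)/(Σaᵢ − K).
Here Σaᵢ = 97 and K = 5, so p_1 = (28 − 1)/(97 − 5) = 27/92 ≈ 0.2935.

MAP estimate: 0.2935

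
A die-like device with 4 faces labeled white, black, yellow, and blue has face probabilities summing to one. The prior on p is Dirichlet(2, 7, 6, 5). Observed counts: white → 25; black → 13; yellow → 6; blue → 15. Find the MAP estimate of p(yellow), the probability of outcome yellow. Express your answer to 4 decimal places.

MAP estimate of p(yellow) = 0.1467

The posterior is Dirichlet(αᵢ + nᵢ) = Dirichlet(27, 20, 12, 20).
For a Dirichlet(a₁,…,a_K) with all aᵢ > 1, the mode has j-th component (aⱼ − 1)/(Σaᵢ − K).
Here Σaᵢ = 79 and K = 4, so p(yellow) = (12 − 1)/(79 − 4) = 11/75 ≈ 0.1467.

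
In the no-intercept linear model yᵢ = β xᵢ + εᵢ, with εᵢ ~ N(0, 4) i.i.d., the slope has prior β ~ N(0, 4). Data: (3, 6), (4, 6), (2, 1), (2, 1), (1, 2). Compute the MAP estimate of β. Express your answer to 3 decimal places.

log p(β | y) = −Σ(yᵢ − βxᵢ)²/(2·4) − β²/(2·4) + const.
Setting the derivative to zero: Σxᵢ(yᵢ − βxᵢ)/4 − β/4 = 0, so β = Σxᵢyᵢ / (Σxᵢ² + σ²/τ²).
Σxᵢyᵢ = 3·6 + 4·6 + 2·1 + 2·1 + 1·2 = 48; Σxᵢ² = 34; σ²/τ² = 1.
β̂_MAP = 48 / (34 + 1) = 48/35 ≈ 1.371.

β̂_MAP = 1.371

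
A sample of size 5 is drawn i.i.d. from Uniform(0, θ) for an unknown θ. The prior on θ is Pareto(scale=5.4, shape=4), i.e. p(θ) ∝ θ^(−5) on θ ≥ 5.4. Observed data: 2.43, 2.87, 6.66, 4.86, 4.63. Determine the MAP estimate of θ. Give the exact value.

The Uniform(0, θ) likelihood is θ^(−n) for θ ≥ max(xᵢ), zero otherwise. Here max(xᵢ) = 6.66.
Posterior ∝ θ^(−5) · θ^(−5) = θ^(−10) on θ ≥ max(5.4, 6.66) = 6.66.
This density is strictly decreasing in θ, so the posterior mode lies at the lower boundary of the support.

θ̂_MAP = 6.66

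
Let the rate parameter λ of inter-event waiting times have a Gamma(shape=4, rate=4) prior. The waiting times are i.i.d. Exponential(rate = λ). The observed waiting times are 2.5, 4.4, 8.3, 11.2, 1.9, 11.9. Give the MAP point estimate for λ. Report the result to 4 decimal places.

λ̂_MAP = 0.2036

The Exponential(rate=λ) likelihood is ∝ λ^n e^(−λΣtᵢ). Here n = 6 and Σtᵢ = 2.5 + 4.4 + 8.3 + 11.2 + 1.9 + 11.9 = 40.2.
Posterior ∝ λ^3e^(−4λ) · λ^6e^(−40.2λ) = λ^9e^(−44.2λ), i.e. Gamma(10, 44.2).
Mode = (a−1)/b = 9/44.2 ≈ 0.2036.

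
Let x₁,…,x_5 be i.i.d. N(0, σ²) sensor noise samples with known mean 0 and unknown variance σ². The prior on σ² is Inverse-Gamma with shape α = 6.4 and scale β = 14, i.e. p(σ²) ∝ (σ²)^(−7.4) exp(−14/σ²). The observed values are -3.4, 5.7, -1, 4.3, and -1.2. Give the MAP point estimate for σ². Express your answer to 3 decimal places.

Sum of squared deviations about the known mean: SS = (-3.4−0)² + (5.7−0)² + (-1−0)² + (4.3−0)² + (-1.2−0)² = 64.98.
The Normal likelihood contributes (σ²)^(−n/2) exp(−SS/(2σ²)), so the posterior is Inverse-Gamma(α + n/2, β + SS/2) = Inverse-Gamma(8.9, 46.49).
The mode of Inverse-Gamma(a, b) is b/(a+1) = 46.49/9.9 ≈ 4.696.

σ̂²_MAP = 4.696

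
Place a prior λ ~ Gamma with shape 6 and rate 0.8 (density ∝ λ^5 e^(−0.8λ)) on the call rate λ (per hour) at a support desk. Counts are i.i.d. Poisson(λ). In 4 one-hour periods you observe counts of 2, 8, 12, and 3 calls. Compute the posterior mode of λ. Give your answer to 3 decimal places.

λ̂_MAP = 6.250

Σxᵢ = 2+8+12+3 = 25, with n = 4.
Posterior ∝ λ^5e^(−0.8λ) · λ^25e^(−4λ) = λ^30e^(−4.8λ), i.e. Gamma(shape=31, rate=4.8).
The mode of a Gamma(a, b) with a ≥ 1 (shape–rate) is (a−1)/b = 30/4.8 ≈ 6.250.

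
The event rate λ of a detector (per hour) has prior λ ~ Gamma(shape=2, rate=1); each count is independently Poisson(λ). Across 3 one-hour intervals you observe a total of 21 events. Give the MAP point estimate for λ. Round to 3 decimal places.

λ̂_MAP = 5.500

Σxᵢ = 21, n = 3.
Posterior ∝ λe^(−1λ) · λ^21e^(−3λ) = λ^22e^(−4λ), i.e. Gamma(shape=23, rate=4).
The mode of a Gamma(a, b) with a ≥ 1 (shape–rate) is (a−1)/b = 22/4 ≈ 5.500.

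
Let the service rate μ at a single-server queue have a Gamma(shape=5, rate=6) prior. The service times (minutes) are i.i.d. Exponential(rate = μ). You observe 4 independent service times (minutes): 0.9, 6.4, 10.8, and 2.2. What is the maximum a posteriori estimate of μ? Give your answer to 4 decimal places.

The Exponential(rate=μ) likelihood is ∝ μ^n e^(−μΣtᵢ). Here n = 4 and Σtᵢ = 0.9 + 6.4 + 10.8 + 2.2 = 20.3.
Posterior ∝ μ^4e^(−6μ) · μ^4e^(−20.3μ) = μ^8e^(−26.3μ), i.e. Gamma(9, 26.3).
Mode = (a−1)/b = 8/26.3 ≈ 0.3042.

μ̂_MAP = 0.3042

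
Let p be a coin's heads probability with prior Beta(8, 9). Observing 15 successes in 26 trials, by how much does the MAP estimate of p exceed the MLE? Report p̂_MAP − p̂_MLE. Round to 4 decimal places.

MAP − MLE = -0.0403

Posterior is Beta(23, 20); MAP = (23−1)/(43−2) = 22/41 ≈ 0.53659.
MLE ignores the prior: p̂_MLE = k/n = 15/26 ≈ 0.57692.
Difference = 22/41 − 15/26 = -43/1066 ≈ -0.0403.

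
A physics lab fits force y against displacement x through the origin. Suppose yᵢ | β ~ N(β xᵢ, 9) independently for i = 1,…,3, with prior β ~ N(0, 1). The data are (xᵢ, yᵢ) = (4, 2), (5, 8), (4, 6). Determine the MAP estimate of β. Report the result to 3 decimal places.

β̂_MAP = 1.091

log p(β | y) = −Σ(yᵢ − βxᵢ)²/(2·9) − β²/(2·1) + const.
Setting the derivative to zero: Σxᵢ(yᵢ − βxᵢ)/9 − β/1 = 0, so β = Σxᵢyᵢ / (Σxᵢ² + σ²/τ²).
Σxᵢyᵢ = 4·2 + 5·8 + 4·6 = 72; Σxᵢ² = 57; σ²/τ² = 9.
β̂_MAP = 72 / (57 + 9) = 72/66 ≈ 1.091.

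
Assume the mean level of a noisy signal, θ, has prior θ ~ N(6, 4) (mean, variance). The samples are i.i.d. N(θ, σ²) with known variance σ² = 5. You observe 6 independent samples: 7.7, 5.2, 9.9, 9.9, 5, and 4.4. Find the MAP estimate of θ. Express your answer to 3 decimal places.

n = 6; x̄ = (7.7 + 5.2 + 9.9 + 9.9 + 5 + 4.4)/6 = 42.1/6 = 421/60 ≈ 7.0167.
For a Normal prior and Normal likelihood with known variance, the posterior is Normal; its mode equals its mean, the precision-weighted average.
Prior precision 1/σ₀² = 1/4 = 0.25; data precision n/σ² = 6/5 = 1.2.
θ̂ = (0.25·6 + 1.2·(421/60)) / (0.25 + 1.2) = 9.92/1.45 = 992/145 ≈ 6.841.

θ̂_MAP = 6.841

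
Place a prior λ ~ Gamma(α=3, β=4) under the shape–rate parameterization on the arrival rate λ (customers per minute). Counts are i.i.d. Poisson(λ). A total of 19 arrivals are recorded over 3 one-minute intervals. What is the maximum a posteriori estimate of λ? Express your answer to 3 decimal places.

λ̂_MAP = 3.000

Σxᵢ = 19, n = 3.
Posterior ∝ λ^2e^(−4λ) · λ^19e^(−3λ) = λ^21e^(−7λ), i.e. Gamma(shape=22, rate=7).
The mode of a Gamma(a, b) with a ≥ 1 (shape–rate) is (a−1)/b = 21/7 ≈ 3.000.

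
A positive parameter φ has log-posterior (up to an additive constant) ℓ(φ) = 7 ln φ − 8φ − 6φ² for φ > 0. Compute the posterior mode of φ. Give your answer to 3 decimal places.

φ̂_MAP = 0.500

ℓ'(φ) = 7/φ − 8 − 12φ. Setting this to zero and multiplying by φ: 12φ² + 8φ − 7 = 0.
φ = (−8 + √(8² + 4·12·7)) / (2·12) = (−8 + √400) / 24 = (−8 + 20)/24 = 1/2.
ℓ''(φ) = −7/φ² − 12 < 0, confirming a maximum.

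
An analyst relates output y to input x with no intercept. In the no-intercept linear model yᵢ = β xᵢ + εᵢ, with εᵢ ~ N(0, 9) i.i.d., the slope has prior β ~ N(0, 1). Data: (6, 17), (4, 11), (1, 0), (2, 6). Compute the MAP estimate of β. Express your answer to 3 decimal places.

β̂_MAP = 2.394

log p(β | y) = −Σ(yᵢ − βxᵢ)²/(2·9) − β²/(2·1) + const.
Setting the derivative to zero: Σxᵢ(yᵢ − βxᵢ)/9 − β/1 = 0, so β = Σxᵢyᵢ / (Σxᵢ² + σ²/τ²).
Σxᵢyᵢ = 6·17 + 4·11 + 1·0 + 2·6 = 158; Σxᵢ² = 57; σ²/τ² = 9.
β̂_MAP = 158 / (57 + 9) = 158/66 ≈ 2.394.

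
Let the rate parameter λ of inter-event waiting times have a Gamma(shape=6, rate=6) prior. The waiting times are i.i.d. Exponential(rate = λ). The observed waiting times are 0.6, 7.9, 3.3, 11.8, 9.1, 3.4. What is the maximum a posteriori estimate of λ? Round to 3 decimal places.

The Exponential(rate=λ) likelihood is ∝ λ^n e^(−λΣtᵢ). Here n = 6 and Σtᵢ = 0.6 + 7.9 + 3.3 + 11.8 + 9.1 + 3.4 = 36.1.
Posterior ∝ λ^5e^(−6λ) · λ^6e^(−36.1λ) = λ^11e^(−42.1λ), i.e. Gamma(12, 42.1).
Mode = (a−1)/b = 11/42.1 ≈ 0.261.

λ̂_MAP = 0.261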